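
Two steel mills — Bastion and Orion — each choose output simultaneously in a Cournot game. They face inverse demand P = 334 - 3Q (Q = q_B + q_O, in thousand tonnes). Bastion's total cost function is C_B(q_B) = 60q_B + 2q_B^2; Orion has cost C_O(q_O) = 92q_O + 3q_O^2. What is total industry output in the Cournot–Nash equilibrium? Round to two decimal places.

37.48

Bastion's profit: π_B = (334 - 3Q)q_B - (60q_B + 2q_B²). Setting ∂π_B/∂q_B = 0: 274 - 10q_B - 3(q_O) = 0.
Orion's profit: π_O = (334 - 3Q)q_O - (92q_O + 3q_O²). Setting ∂π_O/∂q_O = 0: 242 - 12q_O - 3(q_B) = 0.
So q_B = (274 - 3q_O)/10 and q_O = (242 - 3q_B)/12.
Solving the pair: q_B = 854/37, q_O = 1598/111.
Total output Q = 854/37 + 1598/111 = 37.4775.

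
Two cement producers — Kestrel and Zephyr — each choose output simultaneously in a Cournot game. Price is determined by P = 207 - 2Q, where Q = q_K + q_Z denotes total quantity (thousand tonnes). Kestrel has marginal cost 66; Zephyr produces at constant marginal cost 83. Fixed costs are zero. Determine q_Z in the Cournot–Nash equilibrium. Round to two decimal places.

Kestrel's profit: π_K = (207 - 2Q)q_K - (66q_K). Setting ∂π_K/∂q_K = 0: 141 - 4q_K - 2(q_Z) = 0.
Zephyr's profit: π_Z = (207 - 2Q)q_Z - (83q_Z). Setting ∂π_Z/∂q_Z = 0: 124 - 4q_Z - 2(q_K) = 0.
Best responses: q_K = (141 - 2q_Z)/4, q_Z = (124 - 2q_K)/4.
Solving the pair: q_K = 79/3, q_Z = 107/6.

17.83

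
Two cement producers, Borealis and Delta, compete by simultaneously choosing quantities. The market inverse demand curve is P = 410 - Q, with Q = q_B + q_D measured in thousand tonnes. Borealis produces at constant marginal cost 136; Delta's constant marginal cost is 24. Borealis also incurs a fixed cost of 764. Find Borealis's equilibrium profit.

2152

Borealis's profit: π_B = (410 - Q)q_B - (136q_B). Setting ∂π_B/∂q_B = 0: 274 - 2q_B - (q_D) = 0.
Delta's first-order condition: 386 - 2q_D - (q_B) = 0.
Rearranging gives the reaction functions q_B = (274 - q_D)/2 and q_D = (386 - q_B)/2.
Solving the pair: q_B = 54, q_D = 166.
Price P = 410 - 220 = 190.
Borealis's profit: (190 - 136)·54 - 764 = 2152.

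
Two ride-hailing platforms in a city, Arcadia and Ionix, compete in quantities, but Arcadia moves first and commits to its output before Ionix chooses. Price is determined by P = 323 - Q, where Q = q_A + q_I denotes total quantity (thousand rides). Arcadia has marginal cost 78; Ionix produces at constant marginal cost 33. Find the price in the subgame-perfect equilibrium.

The follower Ionix best-responds to any q_A: π_I = (323 - Q)q_I - 33q_I.
Follower FOC: 290 - q_A - 2q_I = 0, so q_I(q_A) = (290 - q_A)/2.
The leader anticipates this reaction. Substituting into P = 323 - Q gives P = 178 - (1/2)q_A, so π_A = (178 - (1/2)q_A)q_A - 78q_A.
Leader FOC: 100 - q_A = 0, so q_A = 100.
Then q_I = (290 - 100)/2 = 95.
Total output Q = 195, so price P = 323 - 195 = 128.

128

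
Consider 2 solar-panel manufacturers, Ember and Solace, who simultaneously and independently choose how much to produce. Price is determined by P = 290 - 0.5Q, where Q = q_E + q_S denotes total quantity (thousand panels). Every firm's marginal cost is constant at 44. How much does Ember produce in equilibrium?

164

Each firm earns π_i = (290 - 0.5Q)q_i - 44q_i.
Setting ∂π_i/∂q_i = 0 with rivals' quantities fixed: 246 - q_i - (1/2)q_j = 0.
With identical firms every q_j equals q_i, so q_j = q_i and 246 = (3/2)q_i, giving q_i = 164.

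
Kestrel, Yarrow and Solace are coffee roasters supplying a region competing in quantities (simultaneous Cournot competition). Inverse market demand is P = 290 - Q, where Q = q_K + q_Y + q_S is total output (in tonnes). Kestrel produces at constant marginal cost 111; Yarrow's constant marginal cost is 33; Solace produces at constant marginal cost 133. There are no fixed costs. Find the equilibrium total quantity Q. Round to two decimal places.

148.25

Kestrel's profit: π_K = (290 - Q)q_K - (111q_K). Setting ∂π_K/∂q_K = 0: 179 - 2q_K - (q_Y + q_S) = 0.
Yarrow's profit: π_Y = (290 - Q)q_Y - (33q_Y). Setting ∂π_Y/∂q_Y = 0: 257 - 2q_Y - (q_K + q_S) = 0.
Solace's profit: π_S = (290 - Q)q_S - (133q_S). Setting ∂π_S/∂q_S = 0: 157 - 2q_S - (q_K + q_Y) = 0.
Adding the 3 conditions: 593 − 2Q − 2Q = 0, i.e. Q = 593/4.
Back-substituting: q_K = (179 − 593/4) = 123/4, q_Y = (257 − 593/4) = 435/4, q_S = (157 − 593/4) = 35/4.
Total output Q = 123/4 + 435/4 + 35/4 = 593/4.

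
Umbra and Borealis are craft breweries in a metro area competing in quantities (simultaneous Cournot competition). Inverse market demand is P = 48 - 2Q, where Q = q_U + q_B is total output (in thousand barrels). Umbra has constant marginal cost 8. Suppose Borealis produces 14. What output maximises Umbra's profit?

3

With the rival's output fixed at 14, Umbra's profit is π_U = (48 - 2·14 - 2q_U)q_U - (8q_U) = (20 - 2q_U)q_U - (8q_U).
∂π_U/∂q_U = 12 - 4q_U = 0, so q_U = 3.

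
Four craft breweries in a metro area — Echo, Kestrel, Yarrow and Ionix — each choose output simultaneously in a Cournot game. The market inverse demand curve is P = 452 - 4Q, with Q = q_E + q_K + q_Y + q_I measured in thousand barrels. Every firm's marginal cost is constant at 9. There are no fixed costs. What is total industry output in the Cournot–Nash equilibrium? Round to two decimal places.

A representative firm's profit is π_i = q_i(452 - 4Q) - 9q_i.
Setting ∂π_i/∂q_i = 0 with rivals' quantities fixed: 443 - 8q_i - 4·Σ_{j≠i} q_j = 0.
By symmetry each firm produces the same amount; substituting Σ_{j≠i} q_j = 3q_i yields q_i = 443/20.
Total output Q = 443/20 + 443/20 + 443/20 + 443/20 = 443/5.

88.60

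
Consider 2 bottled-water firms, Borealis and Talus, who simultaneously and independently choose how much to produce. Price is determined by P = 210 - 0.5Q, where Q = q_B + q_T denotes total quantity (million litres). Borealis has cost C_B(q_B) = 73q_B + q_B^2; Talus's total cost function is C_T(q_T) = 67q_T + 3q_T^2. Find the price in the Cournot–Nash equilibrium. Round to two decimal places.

Borealis's profit: π_B = (210 - 0.5Q)q_B - (73q_B + q_B²). Setting ∂π_B/∂q_B = 0: 137 - 3q_B - (1/2)(q_T) = 0.
Talus's first-order condition: 143 - 7q_T - (1/2)(q_B) = 0.
Rearranging gives the reaction functions q_B = (137 - (1/2)q_T)/3 and q_T = (143 - (1/2)q_B)/7.
Solving the pair: q_B = 42.7711, q_T = 1442/83.
Total output Q = 60.1446, so price P = 210 - (1/2)·60.1446 = 179.9277.

179.93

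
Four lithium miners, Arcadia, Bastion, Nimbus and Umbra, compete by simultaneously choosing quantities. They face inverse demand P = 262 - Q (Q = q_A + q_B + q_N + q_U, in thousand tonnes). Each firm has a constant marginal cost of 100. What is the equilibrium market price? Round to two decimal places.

132.40

A representative firm's profit is π_i = q_i(262 - Q) - 100q_i.
Setting ∂π_i/∂q_i = 0 with rivals' quantities fixed: 162 - 2q_i - Σ_{j≠i} q_j = 0.
With identical firms every q_j equals q_i, so Σ_{j≠i} q_j = 3q_i and 162 = 5q_i, giving q_i = 162/5.
Total output Q = 648/5, so price P = 262 - 648/5 = 662/5.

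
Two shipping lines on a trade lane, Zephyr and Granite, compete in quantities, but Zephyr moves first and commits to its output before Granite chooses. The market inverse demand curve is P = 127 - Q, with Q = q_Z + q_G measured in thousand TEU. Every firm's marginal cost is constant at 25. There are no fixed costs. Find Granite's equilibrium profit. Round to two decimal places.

Solve by backward induction. Given q_Z, the follower Granite maximises π_G = (127 - q_Z - q_G)q_G - 25q_G.
∂π_G/∂q_G = 102 - q_Z - 2q_G = 0 gives the reaction function q_G = (102 - q_Z)/2.
Zephyr substitutes q_G(q_Z) into its own profit: π_Z = q_Z(127 - q_Z - (102 - q_Z)/2) - 25q_Z = (76 - (1/2)q_Z)q_Z - 25q_Z.
Leader FOC: 51 - q_Z = 0, so q_Z = 51.
Then q_G = (102 - 51)/2 = 51/2.
Price P = 127 - 153/2 = 101/2.
Granite's profit: (101/2 - 25)·(51/2) = 650.2500.

650.25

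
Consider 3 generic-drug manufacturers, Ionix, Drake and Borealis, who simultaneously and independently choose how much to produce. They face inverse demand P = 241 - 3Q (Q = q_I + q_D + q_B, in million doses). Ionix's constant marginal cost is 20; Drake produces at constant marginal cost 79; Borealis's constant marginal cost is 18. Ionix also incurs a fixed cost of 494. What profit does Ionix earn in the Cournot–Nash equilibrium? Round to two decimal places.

Ionix's profit: π_I = (241 - 3Q)q_I - (20q_I). Setting ∂π_I/∂q_I = 0: 221 - 6q_I - 3(q_D + q_B) = 0.
Drake's profit: π_D = (241 - 3Q)q_D - (79q_D). Setting ∂π_D/∂q_D = 0: 162 - 6q_D - 3(q_I + q_B) = 0.
Borealis's first-order condition: 223 - 6q_B - 3(q_I + q_D) = 0.
Adding the 3 first-order conditions: 606 − 12Q = 0, so Q = 101/2.
Back-substituting: q_I = (221 − 303/2)/3 = 139/6, q_D = (162 − 303/2)/3 = 7/2, q_B = (223 − 303/2)/3 = 143/6.
Price P = 241 - 3·(101/2) = 179/2.
Ionix's profit: (179/2 - 20)·(139/6) - 494 = 1116.0833.

1116.08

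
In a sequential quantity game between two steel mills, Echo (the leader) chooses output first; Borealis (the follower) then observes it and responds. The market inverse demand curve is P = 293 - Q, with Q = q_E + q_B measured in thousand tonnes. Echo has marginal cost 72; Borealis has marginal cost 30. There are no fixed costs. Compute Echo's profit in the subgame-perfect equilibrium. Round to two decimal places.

Solve by backward induction. Given q_E, the follower Borealis maximises π_B = (293 - q_E - q_B)q_B - 30q_B.
∂π_B/∂q_B = 263 - q_E - 2q_B = 0 gives the reaction function q_B = (263 - q_E)/2.
The leader anticipates this reaction. Substituting into P = 293 - Q gives P = 323/2 - (1/2)q_E, so π_E = (323/2 - (1/2)q_E)q_E - 72q_E.
The leader's first-order condition 179/2 - q_E = 0 yields q_E = 179/2.
Then q_B = (263 - 179/2)/2 = 347/4.
Price P = 293 - 705/4 = 467/4.
Echo's profit: (467/4 - 72)·(179/2) = 4005.1250.

4005.13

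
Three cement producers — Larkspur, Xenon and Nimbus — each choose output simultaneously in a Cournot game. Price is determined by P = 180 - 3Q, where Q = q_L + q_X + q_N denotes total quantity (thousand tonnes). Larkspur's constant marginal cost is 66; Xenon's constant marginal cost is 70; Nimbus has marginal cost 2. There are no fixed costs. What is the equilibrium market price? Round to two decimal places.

Larkspur's profit: π_L = (180 - 3Q)q_L - (66q_L). Setting ∂π_L/∂q_L = 0: 114 - 6q_L - 3(q_X + q_N) = 0.
Xenon's first-order condition: 110 - 6q_X - 3(q_L + q_N) = 0.
Nimbus's profit: π_N = (180 - 3Q)q_N - (2q_N). Setting ∂π_N/∂q_N = 0: 178 - 6q_N - 3(q_L + q_X) = 0.
Summing all 3 equations gives 402 − 12Q = 0, hence Q = 67/2.
Back-substituting: q_L = (114 − 201/2)/3 = 9/2, q_X = (110 − 201/2)/3 = 19/6, q_N = (178 − 201/2)/3 = 155/6.
Total output Q = 67/2, so price P = 180 - 3·(67/2) = 159/2.

79.50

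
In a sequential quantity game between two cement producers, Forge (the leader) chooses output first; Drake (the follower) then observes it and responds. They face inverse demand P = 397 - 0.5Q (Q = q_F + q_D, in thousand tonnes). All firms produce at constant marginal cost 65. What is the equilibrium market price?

The follower Drake best-responds to any q_F: π_D = (397 - 0.5Q)q_D - 65q_D.
∂π_D/∂q_D = 332 - (1/2)q_F - q_D = 0 gives the reaction function q_D = (332 - (1/2)q_F).
The leader anticipates this reaction. Substituting into P = 397 - 0.5Q gives P = 231 - (1/4)q_F, so π_F = (231 - (1/4)q_F)q_F - 65q_F.
Leader FOC: 166 - (1/2)q_F = 0, so q_F = 332.
Then q_D = (332 - (1/2)·332) = 166.
Total output Q = 498, so price P = 397 - (1/2)·498 = 148.

148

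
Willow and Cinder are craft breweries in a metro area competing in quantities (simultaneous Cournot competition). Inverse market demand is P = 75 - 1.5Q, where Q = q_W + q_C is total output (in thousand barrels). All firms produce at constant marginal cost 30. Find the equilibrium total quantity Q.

Each firm earns π_i = (75 - 1.5Q)q_i - 30q_i.
First-order condition (treating rivals' output as given): 45 - 3q_i - (3/2)q_j = 0.
By symmetry each firm produces the same amount; substituting q_j = q_i yields q_i = 45/(9/2) = 10.
Total output Q = 10 + 10 = 20.

20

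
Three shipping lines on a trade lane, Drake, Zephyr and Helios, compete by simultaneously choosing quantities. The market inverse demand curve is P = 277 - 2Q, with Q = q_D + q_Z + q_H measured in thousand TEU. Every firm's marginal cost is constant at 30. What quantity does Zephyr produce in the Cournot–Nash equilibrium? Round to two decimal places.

A representative firm's profit is π_i = q_i(277 - 2Q) - 30q_i.
First-order condition (treating rivals' output as given): 247 - 4q_i - 2·Σ_{j≠i} q_j = 0.
With identical firms every q_j equals q_i, so Σ_{j≠i} q_j = 2q_i and 247 = 8q_i, giving q_i = 247/8.

30.88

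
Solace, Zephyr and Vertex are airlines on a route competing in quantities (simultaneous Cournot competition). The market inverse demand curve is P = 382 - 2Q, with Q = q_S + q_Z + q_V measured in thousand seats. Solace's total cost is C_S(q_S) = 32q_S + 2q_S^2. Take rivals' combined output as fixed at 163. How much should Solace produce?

With rivals' combined output fixed at 163, Solace's profit is π_S = (382 - 2·163 - 2q_S)q_S - (32q_S + 2q_S²) = (56 - 2q_S)q_S - (32q_S + 2q_S²).
∂π_S/∂q_S = 24 - 8q_S = 0, so q_S = 3.

3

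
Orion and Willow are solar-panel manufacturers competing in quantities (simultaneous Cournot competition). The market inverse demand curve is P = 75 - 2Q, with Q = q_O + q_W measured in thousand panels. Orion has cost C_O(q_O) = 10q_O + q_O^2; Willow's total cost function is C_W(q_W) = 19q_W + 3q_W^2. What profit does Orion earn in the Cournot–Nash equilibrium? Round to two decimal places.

276.89

Orion's profit: π_O = (75 - 2Q)q_O - (10q_O + q_O²). Setting ∂π_O/∂q_O = 0: 65 - 6q_O - 2(q_W) = 0.
Willow's first-order condition: 56 - 10q_W - 2(q_O) = 0.
Best responses: q_O = (65 - 2q_W)/6, q_W = (56 - 2q_O)/10.
Solving the pair: q_O = 269/28, q_W = 103/28.
Price P = 75 - 2·(93/7) = 339/7.
Orion's profit: (339/7)·(269/28) - 10·(269/28) - (269/28)² = 276.8916.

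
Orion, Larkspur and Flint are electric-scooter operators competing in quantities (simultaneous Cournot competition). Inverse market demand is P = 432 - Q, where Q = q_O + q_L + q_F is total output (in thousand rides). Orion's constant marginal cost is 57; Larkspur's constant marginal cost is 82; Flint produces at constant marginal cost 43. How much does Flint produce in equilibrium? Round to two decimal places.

110.50

Orion's profit: π_O = (432 - Q)q_O - (57q_O). Setting ∂π_O/∂q_O = 0: 375 - 2q_O - (q_L + q_F) = 0.
Larkspur's first-order condition: 350 - 2q_L - (q_O + q_F) = 0.
Flint's profit: π_F = (432 - Q)q_F - (43q_F). Setting ∂π_F/∂q_F = 0: 389 - 2q_F - (q_O + q_L) = 0.
Adding the 3 conditions: 1114 − 2Q − 2Q = 0, i.e. Q = 557/2.
Back-substituting: q_O = (375 − 557/2) = 193/2, q_L = (350 − 557/2) = 143/2, q_F = (389 − 557/2) = 221/2.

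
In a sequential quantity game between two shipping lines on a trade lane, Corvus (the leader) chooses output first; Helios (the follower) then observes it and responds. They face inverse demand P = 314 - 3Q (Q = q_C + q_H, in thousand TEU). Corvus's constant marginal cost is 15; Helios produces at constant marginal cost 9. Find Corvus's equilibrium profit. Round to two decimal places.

Solve by backward induction. Given q_C, the follower Helios maximises π_H = (314 - 3q_C - 3q_H)q_H - 9q_H.
Follower FOC: 305 - 3q_C - 6q_H = 0, so q_H(q_C) = (305 - 3q_C)/6.
The leader anticipates this reaction. Substituting into P = 314 - 3Q gives P = 323/2 - (3/2)q_C, so π_C = (323/2 - (3/2)q_C)q_C - 15q_C.
Leader FOC: 293/2 - 3q_C = 0, so q_C = 293/6.
Then q_H = (305 - 3·(293/6))/6 = 317/12.
Price P = 314 - 3·(301/4) = 353/4.
Corvus's profit: (353/4 - 15)·(293/6) = 3577.0417.

3577.04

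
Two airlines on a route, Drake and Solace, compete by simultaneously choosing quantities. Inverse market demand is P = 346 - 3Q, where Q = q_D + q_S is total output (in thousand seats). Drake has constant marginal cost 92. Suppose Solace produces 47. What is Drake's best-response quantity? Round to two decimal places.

With the rival's output fixed at 47, Drake's profit is π_D = (346 - 3·47 - 3q_D)q_D - (92q_D) = (205 - 3q_D)q_D - (92q_D).
∂π_D/∂q_D = 113 - 6q_D = 0, so q_D = 113/6.

18.83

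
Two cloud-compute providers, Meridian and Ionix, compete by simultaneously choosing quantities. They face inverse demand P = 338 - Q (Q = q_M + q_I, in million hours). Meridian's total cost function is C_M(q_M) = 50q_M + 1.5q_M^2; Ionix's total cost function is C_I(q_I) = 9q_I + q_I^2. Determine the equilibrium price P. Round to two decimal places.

Meridian's profit: π_M = (338 - Q)q_M - (50q_M + (3/2)q_M²). Setting ∂π_M/∂q_M = 0: 288 - 5q_M - (q_I) = 0.
Ionix's first-order condition: 329 - 4q_I - (q_M) = 0.
Rearranging gives the reaction functions q_M = (288 - q_I)/5 and q_I = (329 - q_M)/4.
Solving the pair: q_M = 823/19, q_I = 1357/19.
Total output Q = 114.7368, so price P = 338 - 114.7368 = 223.2632.

223.26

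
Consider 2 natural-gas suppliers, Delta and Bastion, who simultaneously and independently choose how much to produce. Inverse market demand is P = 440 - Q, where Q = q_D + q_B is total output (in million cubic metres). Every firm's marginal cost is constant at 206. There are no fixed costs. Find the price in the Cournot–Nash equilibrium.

284

A representative firm's profit is π_i = q_i(440 - Q) - 206q_i.
First-order condition (treating rivals' output as given): 234 - 2q_i - q_j = 0.
With identical firms every q_j equals q_i, so q_j = q_i and 234 = 3q_i, giving q_i = 78.
Total output Q = 156, so price P = 440 - 156 = 284.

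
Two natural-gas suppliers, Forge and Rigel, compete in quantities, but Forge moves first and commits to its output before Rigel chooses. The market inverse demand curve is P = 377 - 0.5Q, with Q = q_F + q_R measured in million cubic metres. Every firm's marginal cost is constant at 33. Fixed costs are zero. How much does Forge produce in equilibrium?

Solve by backward induction. Given q_F, the follower Rigel maximises π_R = (377 - (1/2)q_F - (1/2)q_R)q_R - 33q_R.
Follower FOC: 344 - (1/2)q_F - q_R = 0, so q_R(q_F) = (344 - (1/2)q_F).
Forge substitutes q_R(q_F) into its own profit: π_F = q_F(377 - (1/2)q_F - (344 - (1/2)q_F)/2) - 33q_F = (205 - (1/4)q_F)q_F - 33q_F.
The leader's first-order condition 172 - (1/2)q_F = 0 yields q_F = 344.
Then q_R = (344 - (1/2)·344) = 172.

344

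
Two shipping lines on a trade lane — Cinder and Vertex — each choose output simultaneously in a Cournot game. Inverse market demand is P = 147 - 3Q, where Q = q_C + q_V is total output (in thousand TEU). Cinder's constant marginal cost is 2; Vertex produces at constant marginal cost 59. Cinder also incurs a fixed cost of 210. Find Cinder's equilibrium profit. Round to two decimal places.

1301.26

Cinder's profit: π_C = (147 - 3Q)q_C - (2q_C). Setting ∂π_C/∂q_C = 0: 145 - 6q_C - 3(q_V) = 0.
Vertex's profit: π_V = (147 - 3Q)q_V - (59q_V). Setting ∂π_V/∂q_V = 0: 88 - 6q_V - 3(q_C) = 0.
So q_C = (145 - 3q_V)/6 and q_V = (88 - 3q_C)/6.
Substituting one into the other gives q_C = 202/9 and q_V = 31/9.
Price P = 147 - 3·(233/9) = 208/3.
Cinder's profit: (208/3 - 2)·(202/9) - 210 = 1301.2593.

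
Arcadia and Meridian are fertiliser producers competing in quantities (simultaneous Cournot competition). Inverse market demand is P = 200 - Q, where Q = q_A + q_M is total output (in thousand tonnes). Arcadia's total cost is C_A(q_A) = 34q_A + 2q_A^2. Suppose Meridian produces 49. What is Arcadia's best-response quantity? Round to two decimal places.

19.50

With the rival's output fixed at 49, Arcadia's profit is π_A = (200 - 49 - q_A)q_A - (34q_A + 2q_A²) = (151 - q_A)q_A - (34q_A + 2q_A²).
∂π_A/∂q_A = 117 - 6q_A = 0, so q_A = 39/2.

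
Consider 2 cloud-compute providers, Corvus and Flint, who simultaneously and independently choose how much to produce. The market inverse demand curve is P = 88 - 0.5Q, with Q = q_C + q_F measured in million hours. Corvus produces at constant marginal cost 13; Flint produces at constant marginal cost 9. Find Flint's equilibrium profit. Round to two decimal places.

Corvus's profit: π_C = (88 - 0.5Q)q_C - (13q_C). Setting ∂π_C/∂q_C = 0: 75 - q_C - (1/2)(q_F) = 0.
Flint's profit: π_F = (88 - 0.5Q)q_F - (9q_F). Setting ∂π_F/∂q_F = 0: 79 - q_F - (1/2)(q_C) = 0.
Rearranging gives the reaction functions q_C = (75 - (1/2)q_F) and q_F = (79 - (1/2)q_C).
Solving the pair: q_C = 142/3, q_F = 166/3.
Price P = 88 - (1/2)·(308/3) = 110/3.
Flint's profit: (110/3 - 9)·(166/3) = 1530.8889.

1530.89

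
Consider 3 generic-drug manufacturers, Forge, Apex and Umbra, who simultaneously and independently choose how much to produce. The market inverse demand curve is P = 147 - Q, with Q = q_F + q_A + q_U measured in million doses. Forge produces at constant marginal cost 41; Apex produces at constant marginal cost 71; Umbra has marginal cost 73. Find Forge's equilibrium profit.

Forge's profit: π_F = (147 - Q)q_F - (41q_F). Setting ∂π_F/∂q_F = 0: 106 - 2q_F - (q_A + q_U) = 0.
Apex's profit: π_A = (147 - Q)q_A - (71q_A). Setting ∂π_A/∂q_A = 0: 76 - 2q_A - (q_F + q_U) = 0.
Umbra's first-order condition: 74 - 2q_U - (q_F + q_A) = 0.
Adding the 3 conditions: 256 − 2Q − 2Q = 0, i.e. Q = 64.
Back-substituting: q_F = (106 − 64) = 42, q_A = (76 − 64) = 12, q_U = (74 − 64) = 10.
Price P = 147 - 64 = 83.
Forge's profit: (83 - 41)·42 = 1764.

1764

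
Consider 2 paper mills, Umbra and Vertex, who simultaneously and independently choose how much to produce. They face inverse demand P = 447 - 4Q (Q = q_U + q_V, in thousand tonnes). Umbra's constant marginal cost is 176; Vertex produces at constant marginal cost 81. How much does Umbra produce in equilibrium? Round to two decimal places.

Umbra's profit: π_U = (447 - 4Q)q_U - (176q_U). Setting ∂π_U/∂q_U = 0: 271 - 8q_U - 4(q_V) = 0.
Vertex's profit: π_V = (447 - 4Q)q_V - (81q_V). Setting ∂π_V/∂q_V = 0: 366 - 8q_V - 4(q_U) = 0.
Rearranging gives the reaction functions q_U = (271 - 4q_V)/8 and q_V = (366 - 4q_U)/8.
Solving the pair: q_U = 44/3, q_V = 461/12.

14.67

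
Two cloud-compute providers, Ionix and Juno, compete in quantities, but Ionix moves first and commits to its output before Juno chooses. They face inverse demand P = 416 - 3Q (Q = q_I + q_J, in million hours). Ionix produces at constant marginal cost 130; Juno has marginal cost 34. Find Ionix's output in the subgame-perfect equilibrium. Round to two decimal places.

The follower Juno best-responds to any q_I: π_J = (416 - 3Q)q_J - 34q_J.
∂π_J/∂q_J = 382 - 3q_I - 6q_J = 0 gives the reaction function q_J = (382 - 3q_I)/6.
The leader anticipates this reaction. Substituting into P = 416 - 3Q gives P = 225 - (3/2)q_I, so π_I = (225 - (3/2)q_I)q_I - 130q_I.
The leader's first-order condition 95 - 3q_I = 0 yields q_I = 95/3.
Then q_J = (382 - 3·(95/3))/6 = 287/6.

31.67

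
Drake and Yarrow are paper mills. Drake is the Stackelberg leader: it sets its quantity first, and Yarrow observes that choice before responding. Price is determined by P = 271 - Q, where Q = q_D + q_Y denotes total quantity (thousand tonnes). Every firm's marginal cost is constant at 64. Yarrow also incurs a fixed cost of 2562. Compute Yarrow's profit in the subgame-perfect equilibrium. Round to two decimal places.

The follower Yarrow best-responds to any q_D: π_Y = (271 - Q)q_Y - 64q_Y.
∂π_Y/∂q_Y = 207 - q_D - 2q_Y = 0 gives the reaction function q_Y = (207 - q_D)/2.
Drake substitutes q_Y(q_D) into its own profit: π_D = q_D(271 - q_D - (207 - q_D)/2) - 64q_D = (335/2 - (1/2)q_D)q_D - 64q_D.
The leader's first-order condition 207/2 - q_D = 0 yields q_D = 207/2.
Then q_Y = (207 - 207/2)/2 = 207/4.
Price P = 271 - 621/4 = 463/4.
Yarrow's profit: (463/4 - 64)·(207/4) - 2562 = 1857/16.

116.06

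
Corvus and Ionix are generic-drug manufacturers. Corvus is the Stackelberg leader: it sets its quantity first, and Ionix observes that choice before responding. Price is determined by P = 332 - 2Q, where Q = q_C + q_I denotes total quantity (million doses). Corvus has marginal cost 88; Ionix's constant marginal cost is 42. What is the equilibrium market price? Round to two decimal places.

137.50

The follower Ionix best-responds to any q_C: π_I = (332 - 2Q)q_I - 42q_I.
Follower FOC: 290 - 2q_C - 4q_I = 0, so q_I(q_C) = (290 - 2q_C)/4.
Corvus substitutes q_I(q_C) into its own profit: π_C = q_C(332 - 2q_C - (290 - 2q_C)/2) - 88q_C = (187 - q_C)q_C - 88q_C.
Leader FOC: 99 - 2q_C = 0, so q_C = 99/2.
Then q_I = (290 - 2·(99/2))/4 = 191/4.
Total output Q = 389/4, so price P = 332 - 2·(389/4) = 275/2.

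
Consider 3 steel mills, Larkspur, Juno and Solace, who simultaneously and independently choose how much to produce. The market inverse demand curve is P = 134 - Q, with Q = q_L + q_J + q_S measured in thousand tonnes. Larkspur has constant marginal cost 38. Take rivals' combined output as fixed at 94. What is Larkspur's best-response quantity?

With rivals' combined output fixed at 94, Larkspur's profit is π_L = (134 - 94 - q_L)q_L - (38q_L) = (40 - q_L)q_L - (38q_L).
∂π_L/∂q_L = 2 - 2q_L = 0, so q_L = 1.

1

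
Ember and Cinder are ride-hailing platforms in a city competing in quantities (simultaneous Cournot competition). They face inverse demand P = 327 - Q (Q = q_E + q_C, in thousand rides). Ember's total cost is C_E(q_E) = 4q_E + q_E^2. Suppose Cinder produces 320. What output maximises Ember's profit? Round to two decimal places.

With the rival's output fixed at 320, Ember's profit is π_E = (327 - 320 - q_E)q_E - (4q_E + q_E²) = (7 - q_E)q_E - (4q_E + q_E²).
∂π_E/∂q_E = 3 - 4q_E = 0, so q_E = 3/4.

0.75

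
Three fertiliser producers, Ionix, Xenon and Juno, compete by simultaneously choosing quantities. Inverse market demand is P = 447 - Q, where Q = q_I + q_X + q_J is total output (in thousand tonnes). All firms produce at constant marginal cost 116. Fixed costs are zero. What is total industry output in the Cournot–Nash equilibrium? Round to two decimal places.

248.25

Each firm earns π_i = (447 - Q)q_i - 116q_i.
Setting ∂π_i/∂q_i = 0 with rivals' quantities fixed: 331 - 2q_i - Σ_{j≠i} q_j = 0.
With identical firms every q_j equals q_i, so Σ_{j≠i} q_j = 2q_i and 331 = 4q_i, giving q_i = 331/4.
Total output Q = 331/4 + 331/4 + 331/4 = 993/4.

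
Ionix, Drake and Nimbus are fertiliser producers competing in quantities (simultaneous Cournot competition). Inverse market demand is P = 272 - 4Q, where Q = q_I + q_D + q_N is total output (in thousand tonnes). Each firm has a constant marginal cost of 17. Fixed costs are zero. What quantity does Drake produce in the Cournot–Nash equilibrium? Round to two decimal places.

A representative firm's profit is π_i = q_i(272 - 4Q) - 17q_i.
First-order condition (treating rivals' output as given): 255 - 8q_i - 4·Σ_{j≠i} q_j = 0.
By symmetry each firm produces the same amount; substituting Σ_{j≠i} q_j = 2q_i yields q_i = 255/16.

15.94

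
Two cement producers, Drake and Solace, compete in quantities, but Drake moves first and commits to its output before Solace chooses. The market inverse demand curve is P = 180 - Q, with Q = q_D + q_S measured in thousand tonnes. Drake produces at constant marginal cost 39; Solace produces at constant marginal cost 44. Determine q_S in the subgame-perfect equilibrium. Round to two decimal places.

31.50

The follower Solace best-responds to any q_D: π_S = (180 - Q)q_S - 44q_S.
Setting the follower's marginal profit to zero, 136 - q_D - 2q_S = 0, i.e. q_S = (136 - q_D)/2.
Drake substitutes q_S(q_D) into its own profit: π_D = q_D(180 - q_D - (136 - q_D)/2) - 39q_D = (112 - (1/2)q_D)q_D - 39q_D.
Maximising: ∂π_D/∂q_D = 73 - q_D = 0, giving q_D = 73.
Then q_S = (136 - 73)/2 = 63/2.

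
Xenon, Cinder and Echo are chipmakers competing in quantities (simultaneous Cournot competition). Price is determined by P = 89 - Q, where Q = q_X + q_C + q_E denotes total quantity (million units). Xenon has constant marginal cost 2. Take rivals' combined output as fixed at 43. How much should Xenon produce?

22

With rivals' combined output fixed at 43, Xenon's profit is π_X = (89 - 43 - q_X)q_X - (2q_X) = (46 - q_X)q_X - (2q_X).
∂π_X/∂q_X = 44 - 2q_X = 0, so q_X = 22.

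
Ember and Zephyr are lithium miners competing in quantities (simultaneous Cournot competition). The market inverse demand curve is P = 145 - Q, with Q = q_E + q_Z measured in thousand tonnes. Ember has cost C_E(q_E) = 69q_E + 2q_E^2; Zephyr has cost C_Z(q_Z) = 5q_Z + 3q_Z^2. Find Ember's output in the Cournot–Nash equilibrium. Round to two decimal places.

9.96

Ember's profit: π_E = (145 - Q)q_E - (69q_E + 2q_E²). Setting ∂π_E/∂q_E = 0: 76 - 6q_E - (q_Z) = 0.
Zephyr's profit: π_Z = (145 - Q)q_Z - (5q_Z + 3q_Z²). Setting ∂π_Z/∂q_Z = 0: 140 - 8q_Z - (q_E) = 0.
So q_E = (76 - q_Z)/6 and q_Z = (140 - q_E)/8.
Solving the pair: q_E = 468/47, q_Z = 764/47.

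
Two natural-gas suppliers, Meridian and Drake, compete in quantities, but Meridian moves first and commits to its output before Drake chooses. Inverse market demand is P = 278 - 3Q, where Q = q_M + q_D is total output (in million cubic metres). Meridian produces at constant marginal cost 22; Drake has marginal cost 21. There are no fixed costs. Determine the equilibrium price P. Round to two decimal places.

Solve by backward induction. Given q_M, the follower Drake maximises π_D = (278 - 3q_M - 3q_D)q_D - 21q_D.
∂π_D/∂q_D = 257 - 3q_M - 6q_D = 0 gives the reaction function q_D = (257 - 3q_M)/6.
The leader anticipates this reaction. Substituting into P = 278 - 3Q gives P = 299/2 - (3/2)q_M, so π_M = (299/2 - (3/2)q_M)q_M - 22q_M.
Maximising: ∂π_M/∂q_M = 255/2 - 3q_M = 0, giving q_M = 85/2.
Then q_D = (257 - 3·(85/2))/6 = 259/12.
Total output Q = 769/12, so price P = 278 - 3·(769/12) = 343/4.

85.75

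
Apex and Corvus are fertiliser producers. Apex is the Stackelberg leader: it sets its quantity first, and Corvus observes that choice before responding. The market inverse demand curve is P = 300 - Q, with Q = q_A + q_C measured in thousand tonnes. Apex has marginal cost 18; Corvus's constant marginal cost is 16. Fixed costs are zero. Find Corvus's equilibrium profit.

Solve by backward induction. Given q_A, the follower Corvus maximises π_C = (300 - q_A - q_C)q_C - 16q_C.
Follower FOC: 284 - q_A - 2q_C = 0, so q_C(q_A) = (284 - q_A)/2.
The leader anticipates this reaction. Substituting into P = 300 - Q gives P = 158 - (1/2)q_A, so π_A = (158 - (1/2)q_A)q_A - 18q_A.
Leader FOC: 140 - q_A = 0, so q_A = 140.
Then q_C = (284 - 140)/2 = 72.
Price P = 300 - 212 = 88.
Corvus's profit: (88 - 16)·72 = 5184.

5184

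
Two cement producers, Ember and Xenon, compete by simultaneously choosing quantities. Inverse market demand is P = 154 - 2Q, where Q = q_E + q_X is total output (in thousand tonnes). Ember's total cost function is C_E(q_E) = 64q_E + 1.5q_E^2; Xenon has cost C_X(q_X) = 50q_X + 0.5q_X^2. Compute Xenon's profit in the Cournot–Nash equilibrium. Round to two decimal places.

781.23

Ember's profit: π_E = (154 - 2Q)q_E - (64q_E + (3/2)q_E²). Setting ∂π_E/∂q_E = 0: 90 - 7q_E - 2(q_X) = 0.
Xenon's profit: π_X = (154 - 2Q)q_X - (50q_X + (1/2)q_X²). Setting ∂π_X/∂q_X = 0: 104 - 5q_X - 2(q_E) = 0.
Rearranging gives the reaction functions q_E = (90 - 2q_X)/7 and q_X = (104 - 2q_E)/5.
Solving the pair: q_E = 242/31, q_X = 548/31.
Price P = 154 - 2·(790/31) = 103.0323.
Xenon's profit: 103.0323·(548/31) - 50·(548/31) - (1/2)(548/31)² = 781.2279.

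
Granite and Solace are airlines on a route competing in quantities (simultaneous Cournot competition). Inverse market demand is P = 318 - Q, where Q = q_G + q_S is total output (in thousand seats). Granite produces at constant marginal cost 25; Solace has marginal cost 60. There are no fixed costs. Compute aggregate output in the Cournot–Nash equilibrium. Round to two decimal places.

Granite's profit: π_G = (318 - Q)q_G - (25q_G). Setting ∂π_G/∂q_G = 0: 293 - 2q_G - (q_S) = 0.
Solace's profit: π_S = (318 - Q)q_S - (60q_S). Setting ∂π_S/∂q_S = 0: 258 - 2q_S - (q_G) = 0.
So q_G = (293 - q_S)/2 and q_S = (258 - q_G)/2.
Substituting one into the other gives q_G = 328/3 and q_S = 223/3.
Total output Q = 328/3 + 223/3 = 551/3.

183.67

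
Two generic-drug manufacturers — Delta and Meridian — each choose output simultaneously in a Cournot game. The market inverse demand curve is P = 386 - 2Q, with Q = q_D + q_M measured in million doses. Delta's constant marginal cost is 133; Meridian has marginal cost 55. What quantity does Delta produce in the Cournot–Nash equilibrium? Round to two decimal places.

Delta's profit: π_D = (386 - 2Q)q_D - (133q_D). Setting ∂π_D/∂q_D = 0: 253 - 4q_D - 2(q_M) = 0.
Meridian's profit: π_M = (386 - 2Q)q_M - (55q_M). Setting ∂π_M/∂q_M = 0: 331 - 4q_M - 2(q_D) = 0.
So q_D = (253 - 2q_M)/4 and q_M = (331 - 2q_D)/4.
Solving the pair: q_D = 175/6, q_M = 409/6.

29.17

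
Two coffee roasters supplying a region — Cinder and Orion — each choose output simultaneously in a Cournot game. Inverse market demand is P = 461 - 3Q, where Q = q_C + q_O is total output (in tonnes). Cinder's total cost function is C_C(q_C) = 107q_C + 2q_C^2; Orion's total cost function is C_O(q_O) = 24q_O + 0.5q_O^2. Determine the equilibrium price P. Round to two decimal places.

240.92

Cinder's profit: π_C = (461 - 3Q)q_C - (107q_C + 2q_C²). Setting ∂π_C/∂q_C = 0: 354 - 10q_C - 3(q_O) = 0.
Orion's first-order condition: 437 - 7q_O - 3(q_C) = 0.
Best responses: q_C = (354 - 3q_O)/10, q_O = (437 - 3q_C)/7.
Substituting one into the other gives q_C = 1167/61 and q_O = 54.2295.
Total output Q = 73.3607, so price P = 461 - 3·73.3607 = 240.9180.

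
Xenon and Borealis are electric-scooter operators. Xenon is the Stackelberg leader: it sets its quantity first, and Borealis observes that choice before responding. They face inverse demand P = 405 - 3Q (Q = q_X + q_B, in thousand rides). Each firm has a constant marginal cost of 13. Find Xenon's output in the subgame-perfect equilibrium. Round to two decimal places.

65.33

Solve by backward induction. Given q_X, the follower Borealis maximises π_B = (405 - 3q_X - 3q_B)q_B - 13q_B.
∂π_B/∂q_B = 392 - 3q_X - 6q_B = 0 gives the reaction function q_B = (392 - 3q_X)/6.
The leader anticipates this reaction. Substituting into P = 405 - 3Q gives P = 209 - (3/2)q_X, so π_X = (209 - (3/2)q_X)q_X - 13q_X.
The leader's first-order condition 196 - 3q_X = 0 yields q_X = 196/3.
Then q_B = (392 - 3·(196/3))/6 = 98/3.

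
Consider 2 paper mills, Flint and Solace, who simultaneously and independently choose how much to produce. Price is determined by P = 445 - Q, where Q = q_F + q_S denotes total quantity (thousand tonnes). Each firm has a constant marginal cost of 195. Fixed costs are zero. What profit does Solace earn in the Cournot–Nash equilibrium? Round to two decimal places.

6944.44

A representative firm's profit is π_i = q_i(445 - Q) - 195q_i.
First-order condition (treating rivals' output as given): 250 - 2q_i - q_j = 0.
With identical firms every q_j equals q_i, so q_j = q_i and 250 = 3q_i, giving q_i = 250/3.
Price P = 445 - 500/3 = 835/3.
Solace's profit: (835/3 - 195)·(250/3) = 6944.4444.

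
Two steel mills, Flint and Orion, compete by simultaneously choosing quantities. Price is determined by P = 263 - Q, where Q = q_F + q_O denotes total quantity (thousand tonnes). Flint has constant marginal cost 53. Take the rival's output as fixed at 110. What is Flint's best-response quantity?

50

With the rival's output fixed at 110, Flint's profit is π_F = (263 - 110 - q_F)q_F - (53q_F) = (153 - q_F)q_F - (53q_F).
∂π_F/∂q_F = 100 - 2q_F = 0, so q_F = 50.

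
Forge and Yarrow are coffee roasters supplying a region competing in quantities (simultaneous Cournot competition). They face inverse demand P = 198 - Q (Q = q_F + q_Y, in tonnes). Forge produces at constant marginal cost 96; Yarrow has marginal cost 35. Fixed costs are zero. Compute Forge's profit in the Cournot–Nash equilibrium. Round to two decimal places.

Forge's profit: π_F = (198 - Q)q_F - (96q_F). Setting ∂π_F/∂q_F = 0: 102 - 2q_F - (q_Y) = 0.
Yarrow's first-order condition: 163 - 2q_Y - (q_F) = 0.
Rearranging gives the reaction functions q_F = (102 - q_Y)/2 and q_Y = (163 - q_F)/2.
Substituting one into the other gives q_F = 41/3 and q_Y = 224/3.
Price P = 198 - 265/3 = 329/3.
Forge's profit: (329/3 - 96)·(41/3) = 1681/9.

186.78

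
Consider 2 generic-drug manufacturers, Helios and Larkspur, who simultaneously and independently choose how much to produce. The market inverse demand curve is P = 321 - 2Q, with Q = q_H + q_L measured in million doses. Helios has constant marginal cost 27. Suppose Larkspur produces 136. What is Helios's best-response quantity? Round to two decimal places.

5.50

With the rival's output fixed at 136, Helios's profit is π_H = (321 - 2·136 - 2q_H)q_H - (27q_H) = (49 - 2q_H)q_H - (27q_H).
∂π_H/∂q_H = 22 - 4q_H = 0, so q_H = 11/2.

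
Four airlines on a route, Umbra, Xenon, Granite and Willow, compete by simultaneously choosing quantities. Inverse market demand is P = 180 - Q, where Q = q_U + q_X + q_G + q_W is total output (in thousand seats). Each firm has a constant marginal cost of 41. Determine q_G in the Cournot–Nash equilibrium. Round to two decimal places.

Each firm earns π_i = (180 - Q)q_i - 41q_i.
Setting ∂π_i/∂q_i = 0 with rivals' quantities fixed: 139 - 2q_i - Σ_{j≠i} q_j = 0.
By symmetry each firm produces the same amount; substituting Σ_{j≠i} q_j = 3q_i yields q_i = 139/5.

27.80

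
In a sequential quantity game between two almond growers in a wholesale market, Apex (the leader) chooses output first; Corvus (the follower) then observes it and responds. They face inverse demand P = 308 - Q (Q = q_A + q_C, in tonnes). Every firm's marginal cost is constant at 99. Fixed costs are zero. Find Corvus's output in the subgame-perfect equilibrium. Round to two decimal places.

The follower Corvus best-responds to any q_A: π_C = (308 - Q)q_C - 99q_C.
Setting the follower's marginal profit to zero, 209 - q_A - 2q_C = 0, i.e. q_C = (209 - q_A)/2.
The leader anticipates this reaction. Substituting into P = 308 - Q gives P = 407/2 - (1/2)q_A, so π_A = (407/2 - (1/2)q_A)q_A - 99q_A.
Leader FOC: 209/2 - q_A = 0, so q_A = 209/2.
Then q_C = (209 - 209/2)/2 = 209/4.

52.25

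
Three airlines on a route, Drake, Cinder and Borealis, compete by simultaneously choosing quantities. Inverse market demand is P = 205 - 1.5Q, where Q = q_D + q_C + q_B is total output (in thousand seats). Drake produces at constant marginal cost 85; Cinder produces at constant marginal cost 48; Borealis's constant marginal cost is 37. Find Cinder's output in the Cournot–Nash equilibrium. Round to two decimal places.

Drake's profit: π_D = (205 - 1.5Q)q_D - (85q_D). Setting ∂π_D/∂q_D = 0: 120 - 3q_D - (3/2)(q_C + q_B) = 0.
Cinder's first-order condition: 157 - 3q_C - (3/2)(q_D + q_B) = 0.
Borealis's first-order condition: 168 - 3q_B - (3/2)(q_D + q_C) = 0.
Adding the 3 first-order conditions: 445 − 6Q = 0, so Q = 445/6.
Back-substituting: q_D = (120 − 445/4)/(3/2) = 35/6, q_C = (157 − 445/4)/(3/2) = 61/2, q_B = (168 − 445/4)/(3/2) = 227/6.

30.50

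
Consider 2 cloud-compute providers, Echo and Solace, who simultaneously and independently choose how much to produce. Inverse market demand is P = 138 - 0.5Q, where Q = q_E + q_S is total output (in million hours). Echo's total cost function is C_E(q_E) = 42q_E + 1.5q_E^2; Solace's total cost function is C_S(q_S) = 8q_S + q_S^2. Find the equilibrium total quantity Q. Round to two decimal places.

59.15

Echo's profit: π_E = (138 - 0.5Q)q_E - (42q_E + (3/2)q_E²). Setting ∂π_E/∂q_E = 0: 96 - 4q_E - (1/2)(q_S) = 0.
Solace's profit: π_S = (138 - 0.5Q)q_S - (8q_S + q_S²). Setting ∂π_S/∂q_S = 0: 130 - 3q_S - (1/2)(q_E) = 0.
Best responses: q_E = (96 - (1/2)q_S)/4, q_S = (130 - (1/2)q_E)/3.
Solving the pair: q_E = 892/47, q_S = 1888/47.
Total output Q = 892/47 + 1888/47 = 59.1489.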